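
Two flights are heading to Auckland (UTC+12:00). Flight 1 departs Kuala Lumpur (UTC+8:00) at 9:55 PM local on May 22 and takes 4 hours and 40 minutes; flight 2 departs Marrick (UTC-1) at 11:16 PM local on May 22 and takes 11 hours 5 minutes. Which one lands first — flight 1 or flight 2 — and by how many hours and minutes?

the first, by 16 hours 46 minutes

Flight 1 in UTC: 9:55 PM − 8:00 = 1:55 PM on May 22.
+4 hours and 40 minutes → arrive 6:35 PM UTC on May 22.
Flight 2 in UTC: 11:16 PM + 1:00 = 12:16 AM on May 23.
+11 hours and 5 minutes → arrive 11:21 AM UTC on May 23.
Flight 1 lands earlier by 16 hours 46 minutes.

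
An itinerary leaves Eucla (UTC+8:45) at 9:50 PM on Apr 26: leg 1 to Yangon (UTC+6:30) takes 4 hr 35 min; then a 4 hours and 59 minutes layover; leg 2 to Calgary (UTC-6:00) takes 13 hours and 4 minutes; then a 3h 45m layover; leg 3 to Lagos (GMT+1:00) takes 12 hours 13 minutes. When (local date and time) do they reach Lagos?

4:41 AM on April 28

Convert departure to UTC: 9:50 PM − 8:45 = 1:05 PM UTC on Apr 26.
Add 4 hours and 35 minutes leg 1 → 5:40 PM UTC.
Add 4 hours 59 minutes layover in Yangon → 10:39 PM UTC.
Add 13 hours 4 minutes leg 2 → 11:43 AM UTC (Apr 27).
Add 3 hours 45 minutes layover in Calgary → 3:28 PM UTC.
Add 12 hours and 13 minutes leg 3 → 3:41 AM UTC (Apr 28).
Lagos is UTC+1:00, so local arrival = 3:41 AM + 1:00 = 4:41 AM on Apr 28.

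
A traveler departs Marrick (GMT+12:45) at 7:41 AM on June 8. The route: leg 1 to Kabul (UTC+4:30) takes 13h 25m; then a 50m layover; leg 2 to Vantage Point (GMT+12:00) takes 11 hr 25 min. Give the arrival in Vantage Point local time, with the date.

8:36 AM on June 9

Convert departure to UTC: 7:41 AM − 12:45 = 6:56 PM UTC on Jun 7.
Add 13 hours 25 minutes leg 1 → 8:21 AM UTC (Jun 8).
Add 50 minutes layover in Kabul → 9:11 AM UTC.
Add 11 hours and 25 minutes leg 2 → 8:36 PM UTC.
Vantage Point is UTC+12:00, so local arrival = 8:36 PM + 12:00 = 8:36 AM on Jun 9.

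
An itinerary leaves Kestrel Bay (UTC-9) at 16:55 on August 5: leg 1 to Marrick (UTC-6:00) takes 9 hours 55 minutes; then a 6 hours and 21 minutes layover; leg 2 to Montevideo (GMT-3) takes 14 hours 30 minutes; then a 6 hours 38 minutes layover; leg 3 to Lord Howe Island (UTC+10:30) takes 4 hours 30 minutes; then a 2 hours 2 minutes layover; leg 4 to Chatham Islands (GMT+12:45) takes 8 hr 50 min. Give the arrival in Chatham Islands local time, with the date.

Convert departure to UTC: 16:55 + 9:00 = 01:55 UTC on Aug 6.
Add 9 hours 55 minutes leg 1 → 11:50 UTC.
Add 6 hours and 21 minutes layover in Marrick → 18:11 UTC.
Add 14 hours and 30 minutes leg 2 → 08:41 UTC (Aug 7).
Add 6 hours and 38 minutes layover in Montevideo → 15:19 UTC.
Add 4 hours and 30 minutes leg 3 → 19:49 UTC.
Add 2 hours 2 minutes layover in Lord Howe Island → 21:51 UTC.
Add 8 hours and 50 minutes leg 4 → 06:41 UTC (Aug 8).
Chatham Islands is UTC+12:45, so local arrival = 06:41 + 12:45 = 19:26 on Aug 8.

19:26 on August 8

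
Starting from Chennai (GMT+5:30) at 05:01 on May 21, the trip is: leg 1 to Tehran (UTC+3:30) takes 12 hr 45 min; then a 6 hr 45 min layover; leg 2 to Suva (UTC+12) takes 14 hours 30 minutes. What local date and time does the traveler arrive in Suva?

21:31 on May 22

Convert departure to UTC: 05:01 − 5:30 = 23:31 UTC on May 20.
Add 12 hours 45 minutes leg 1 → 12:16 UTC (May 21).
Add 6 hours and 45 minutes layover in Tehran → 19:01 UTC.
Add 14 hours and 30 minutes leg 2 → 09:31 UTC (May 22).
Suva is UTC+12:00, so local arrival = 09:31 + 12:00 = 21:31 on May 22.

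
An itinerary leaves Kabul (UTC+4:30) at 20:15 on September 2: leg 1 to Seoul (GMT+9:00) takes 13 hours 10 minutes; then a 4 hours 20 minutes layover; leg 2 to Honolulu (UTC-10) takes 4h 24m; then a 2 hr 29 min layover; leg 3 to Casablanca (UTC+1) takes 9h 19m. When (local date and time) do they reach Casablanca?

Convert departure to UTC: 20:15 − 4:30 = 15:45 UTC on Sep 2.
Add 13 hours 10 minutes leg 1 → 04:55 UTC (Sep 3).
Add 4 hours 20 minutes layover in Seoul → 09:15 UTC.
Add 4 hours 24 minutes leg 2 → 13:39 UTC.
Add 2 hours and 29 minutes layover in Honolulu → 16:08 UTC.
Add 9 hours 19 minutes leg 3 → 01:27 UTC (Sep 4).
Casablanca is UTC+1:00, so local arrival = 01:27 + 1:00 = 02:27 on Sep 4.

02:27 on September 4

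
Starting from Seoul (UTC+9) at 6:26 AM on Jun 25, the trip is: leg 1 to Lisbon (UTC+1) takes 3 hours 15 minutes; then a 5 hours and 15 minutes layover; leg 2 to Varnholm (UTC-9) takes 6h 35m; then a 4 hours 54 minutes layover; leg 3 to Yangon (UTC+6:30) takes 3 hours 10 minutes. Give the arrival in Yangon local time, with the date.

Convert departure to UTC: 6:26 AM − 9:00 = 9:26 PM UTC on Jun 24.
Add 3 hours and 15 minutes leg 1 → 12:41 AM UTC (Jun 25).
Add 5 hours and 15 minutes layover in Lisbon → 5:56 AM UTC.
Add 6 hours and 35 minutes leg 2 → 12:31 PM UTC.
Add 4 hours and 54 minutes layover in Varnholm → 5:25 PM UTC.
Add 3 hours 10 minutes leg 3 → 8:35 PM UTC.
Yangon is UTC+6:30, so local arrival = 8:35 PM + 6:30 = 3:05 AM on Jun 26.

3:05 AM on Jun 26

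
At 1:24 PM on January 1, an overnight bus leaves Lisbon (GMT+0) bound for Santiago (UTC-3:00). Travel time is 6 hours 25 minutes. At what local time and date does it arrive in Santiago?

4:49 PM on January 1

Lisbon is at UTC+0, so departure is already 1:24 PM UTC on Jan 1.
Add 6 hours and 25 minutes travel time → 7:49 PM UTC.
Santiago is UTC−3:00, so local arrival = 7:49 PM − 3:00 = 4:49 PM on Jan 1.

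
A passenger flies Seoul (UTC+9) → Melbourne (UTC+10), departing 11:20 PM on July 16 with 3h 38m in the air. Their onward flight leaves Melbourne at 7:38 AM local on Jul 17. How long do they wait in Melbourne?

3 hours 40 minutes

Convert departure to UTC: 11:20 PM − 9:00 = 2:20 PM UTC on Jul 16.
Add 3 hours and 38 minutes flight time → 5:58 PM UTC.
Melbourne is UTC+10:00, so local arrival = 5:58 PM + 10:00 = 3:58 AM on Jul 17.
Layover = 7:38 AM − 3:58 AM = 3 hours 40 minutes.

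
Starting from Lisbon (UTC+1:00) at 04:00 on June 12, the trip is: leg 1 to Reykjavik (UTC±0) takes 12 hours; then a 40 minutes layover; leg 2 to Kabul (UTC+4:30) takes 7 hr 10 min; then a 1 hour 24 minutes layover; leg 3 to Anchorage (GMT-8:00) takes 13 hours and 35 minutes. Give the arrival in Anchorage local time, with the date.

Convert departure to UTC: 04:00 − 1:00 = 03:00 UTC on Jun 12.
Add 12 hours leg 1 → 15:00 UTC.
Add 40 minutes layover in Reykjavik → 15:40 UTC.
Add 7 hours and 10 minutes leg 2 → 22:50 UTC.
Add 1 hour and 24 minutes layover in Kabul → 00:14 UTC (Jun 13).
Add 13 hours and 35 minutes leg 3 → 13:49 UTC.
Anchorage is UTC−8:00, so local arrival = 13:49 − 8:00 = 05:49 on Jun 13.

05:49 on June 13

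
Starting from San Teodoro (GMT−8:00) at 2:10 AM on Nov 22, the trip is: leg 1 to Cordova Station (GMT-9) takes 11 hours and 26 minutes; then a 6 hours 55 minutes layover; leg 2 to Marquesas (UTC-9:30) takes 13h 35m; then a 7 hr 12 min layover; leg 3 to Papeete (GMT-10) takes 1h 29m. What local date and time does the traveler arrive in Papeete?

4:47 PM on November 23

Convert departure to UTC: 2:10 AM + 8:00 = 10:10 AM UTC on Nov 22.
Add 11 hours and 26 minutes leg 1 → 9:36 PM UTC.
Add 6 hours and 55 minutes layover in Cordova Station → 4:31 AM UTC (Nov 23).
Add 13 hours and 35 minutes leg 2 → 6:06 PM UTC.
Add 7 hours and 12 minutes layover in Marquesas → 1:18 AM UTC (Nov 24).
Add 1 hour and 29 minutes leg 3 → 2:47 AM UTC.
Papeete is UTC−10:00, so local arrival = 2:47 AM − 10:00 = 4:47 PM on Nov 23.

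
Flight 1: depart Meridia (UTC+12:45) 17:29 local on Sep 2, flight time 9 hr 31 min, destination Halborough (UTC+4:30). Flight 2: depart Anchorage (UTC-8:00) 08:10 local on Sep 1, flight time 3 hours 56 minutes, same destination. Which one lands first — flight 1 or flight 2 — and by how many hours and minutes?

the second, by 18 hours 9 minutes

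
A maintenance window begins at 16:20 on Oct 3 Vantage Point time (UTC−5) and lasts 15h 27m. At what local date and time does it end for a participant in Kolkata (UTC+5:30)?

Convert start to UTC: 16:20 + 5:00 = 21:20 UTC on Oct 3.
Add 15 hours and 27 minutes duration → 12:47 UTC (Oct 4).
Kolkata is UTC+5:30, so local end time = 12:47 + 5:30 = 18:17 on Oct 4.

18:17 on October 4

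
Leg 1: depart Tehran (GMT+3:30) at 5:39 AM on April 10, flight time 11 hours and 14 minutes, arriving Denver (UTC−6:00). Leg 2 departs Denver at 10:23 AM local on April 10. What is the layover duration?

Convert departure to UTC: 5:39 AM − 3:30 = 2:09 AM UTC on Apr 10.
Add 11 hours 14 minutes flight time → 1:23 PM UTC.
Denver is UTC−6:00, so local arrival = 1:23 PM − 6:00 = 7:23 AM on Apr 10.
Layover = 10:23 AM − 7:23 AM = 3 hours.

3 hours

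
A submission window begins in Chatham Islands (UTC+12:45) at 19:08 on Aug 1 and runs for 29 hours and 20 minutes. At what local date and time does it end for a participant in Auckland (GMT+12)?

Auckland is 0:45 behind Chatham Islands.
After 29 hours and 20 minutes it is 00:28 (Aug 3) in Chatham Islands.
Shift by the zone difference: 00:28 − 0:45 = 23:43 on Aug 2 in Auckland.

23:43 on August 2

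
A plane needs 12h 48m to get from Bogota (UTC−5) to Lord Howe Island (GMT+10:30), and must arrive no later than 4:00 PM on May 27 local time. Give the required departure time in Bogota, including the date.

Target arrival in UTC: 4:00 PM − 10:30 = 5:30 AM on May 27.
Subtract 12 hours 48 minutes → departure 4:42 PM UTC on May 26.
Bogota is UTC−5:00: 4:42 PM − 5:00 = 11:42 AM on May 26.

11:42 AM on May 26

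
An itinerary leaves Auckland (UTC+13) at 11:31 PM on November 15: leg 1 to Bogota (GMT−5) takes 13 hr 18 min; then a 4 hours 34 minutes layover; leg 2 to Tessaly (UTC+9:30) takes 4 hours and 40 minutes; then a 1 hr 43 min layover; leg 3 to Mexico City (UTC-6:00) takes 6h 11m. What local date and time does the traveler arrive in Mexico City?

10:57 AM on Nov 16

Convert departure to UTC: 11:31 PM − 13:00 = 10:31 AM UTC on Nov 15.
Add 13 hours 18 minutes leg 1 → 11:49 PM UTC.
Add 4 hours and 34 minutes layover in Bogota → 4:23 AM UTC (Nov 16).
Add 4 hours 40 minutes leg 2 → 9:03 AM UTC.
Add 1 hour and 43 minutes layover in Tessaly → 10:46 AM UTC.
Add 6 hours and 11 minutes leg 3 → 4:57 PM UTC.
Mexico City is UTC−6:00, so local arrival = 4:57 PM − 6:00 = 10:57 AM on Nov 16.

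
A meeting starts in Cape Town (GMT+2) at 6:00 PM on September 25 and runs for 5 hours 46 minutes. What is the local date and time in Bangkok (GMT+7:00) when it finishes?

Convert start to UTC: 6:00 PM − 2:00 = 4:00 PM UTC on Sep 25.
Add 5 hours and 46 minutes duration → 9:46 PM UTC.
Bangkok is UTC+7:00, so local end time = 9:46 PM + 7:00 = 4:46 AM on Sep 26.

4:46 AM on Sep 26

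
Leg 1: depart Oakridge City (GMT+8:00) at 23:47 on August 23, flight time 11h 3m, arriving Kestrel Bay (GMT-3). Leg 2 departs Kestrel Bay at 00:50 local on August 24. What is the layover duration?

Convert departure to UTC: 23:47 − 8:00 = 15:47 UTC on Aug 23.
Add 11 hours 3 minutes flight time → 02:50 UTC (Aug 24).
Kestrel Bay is UTC−3:00, so local arrival = 02:50 − 3:00 = 23:50 on Aug 23.
Layover = 00:50 − 23:50 (+1 day) = 1 hour.

1 hour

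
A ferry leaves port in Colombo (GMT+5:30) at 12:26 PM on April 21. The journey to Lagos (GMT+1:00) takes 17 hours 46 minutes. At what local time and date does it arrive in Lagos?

1:42 AM on April 22

Convert departure to UTC: 12:26 PM − 5:30 = 6:56 AM UTC on Apr 21.
Add 17 hours 46 minutes travel time → 12:42 AM UTC (Apr 22).
Lagos is UTC+1:00, so local arrival = 12:42 AM + 1:00 = 1:42 AM on Apr 22.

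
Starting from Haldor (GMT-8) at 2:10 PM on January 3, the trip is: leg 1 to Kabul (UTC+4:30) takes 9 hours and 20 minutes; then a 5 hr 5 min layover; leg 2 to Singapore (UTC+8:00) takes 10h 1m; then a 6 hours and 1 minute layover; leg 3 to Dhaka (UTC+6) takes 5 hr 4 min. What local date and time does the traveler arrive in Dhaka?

Convert departure to UTC: 2:10 PM + 8:00 = 10:10 PM UTC on Jan 3.
Add 9 hours and 20 minutes leg 1 → 7:30 AM UTC (Jan 4).
Add 5 hours 5 minutes layover in Kabul → 12:35 PM UTC.
Add 10 hours 1 minute leg 2 → 10:36 PM UTC.
Add 6 hours 1 minute layover in Singapore → 4:37 AM UTC (Jan 5).
Add 5 hours 4 minutes leg 3 → 9:41 AM UTC.
Dhaka is UTC+6:00, so local arrival = 9:41 AM + 6:00 = 3:41 PM on Jan 5.

3:41 PM on January 5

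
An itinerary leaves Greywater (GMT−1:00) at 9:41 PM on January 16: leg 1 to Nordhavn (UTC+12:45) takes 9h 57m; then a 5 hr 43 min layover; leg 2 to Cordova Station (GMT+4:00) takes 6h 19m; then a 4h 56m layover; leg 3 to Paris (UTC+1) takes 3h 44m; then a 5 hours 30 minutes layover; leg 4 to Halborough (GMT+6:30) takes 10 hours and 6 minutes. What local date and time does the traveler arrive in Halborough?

3:26 AM on January 19

Convert departure to UTC: 9:41 PM + 1:00 = 10:41 PM UTC on Jan 16.
Add 9 hours 57 minutes leg 1 → 8:38 AM UTC (Jan 17).
Add 5 hours and 43 minutes layover in Nordhavn → 2:21 PM UTC.
Add 6 hours and 19 minutes leg 2 → 8:40 PM UTC.
Add 4 hours 56 minutes layover in Cordova Station → 1:36 AM UTC (Jan 18).
Add 3 hours 44 minutes leg 3 → 5:20 AM UTC.
Add 5 hours 30 minutes layover in Paris → 10:50 AM UTC.
Add 10 hours and 6 minutes leg 4 → 8:56 PM UTC.
Halborough is UTC+6:30, so local arrival = 8:56 PM + 6:30 = 3:26 AM on Jan 19.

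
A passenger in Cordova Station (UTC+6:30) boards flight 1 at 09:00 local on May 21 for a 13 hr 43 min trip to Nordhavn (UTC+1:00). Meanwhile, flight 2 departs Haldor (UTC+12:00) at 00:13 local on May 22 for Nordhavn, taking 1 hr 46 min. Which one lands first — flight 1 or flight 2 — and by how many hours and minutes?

the second, by 2 hours 14 minutes

Flight 1 in UTC: 09:00 − 6:30 = 02:30 on May 21.
+13 hours and 43 minutes → arrive 16:13 UTC on May 21.
Flight 2 in UTC: 00:13 − 12:00 = 12:13 on May 21.
+1 hour and 46 minutes → arrive 13:59 UTC on May 21.
Flight 2 lands earlier by 2 hours 14 minutes.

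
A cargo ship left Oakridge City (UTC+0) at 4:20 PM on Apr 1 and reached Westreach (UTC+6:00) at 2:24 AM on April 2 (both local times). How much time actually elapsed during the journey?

4 hours 4 minutes

Departure is already UTC: 4:20 PM on Apr 1.
Arrival in UTC: 2:24 AM − 6:00 = 8:24 PM on Apr 1.
Elapsed = 8:24 PM − 4:20 PM = 4 hours 4 minutes.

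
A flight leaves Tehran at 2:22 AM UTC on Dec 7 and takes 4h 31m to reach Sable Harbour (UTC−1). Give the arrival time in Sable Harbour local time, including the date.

Departure is given in UTC: 2:22 AM on Dec 7.
Add 4 hours and 31 minutes → 6:53 AM UTC.
Sable Harbour is UTC−1:00: 6:53 AM − 1:00 = 5:53 AM on Dec 7.

5:53 AM on Dec 7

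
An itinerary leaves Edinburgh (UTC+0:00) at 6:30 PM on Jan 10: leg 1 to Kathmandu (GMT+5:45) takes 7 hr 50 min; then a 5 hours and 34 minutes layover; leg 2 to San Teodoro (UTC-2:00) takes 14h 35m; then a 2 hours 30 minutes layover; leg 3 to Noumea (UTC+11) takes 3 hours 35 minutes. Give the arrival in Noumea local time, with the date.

Edinburgh is at UTC+0, so departure is already 6:30 PM UTC on Jan 10.
Add 7 hours 50 minutes leg 1 → 2:20 AM UTC (Jan 11).
Add 5 hours 34 minutes layover in Kathmandu → 7:54 AM UTC.
Add 14 hours and 35 minutes leg 2 → 10:29 PM UTC.
Add 2 hours and 30 minutes layover in San Teodoro → 12:59 AM UTC (Jan 12).
Add 3 hours 35 minutes leg 3 → 4:34 AM UTC.
Noumea is UTC+11:00, so local arrival = 4:34 AM + 11:00 = 3:34 PM on Jan 12.

3:34 PM on January 12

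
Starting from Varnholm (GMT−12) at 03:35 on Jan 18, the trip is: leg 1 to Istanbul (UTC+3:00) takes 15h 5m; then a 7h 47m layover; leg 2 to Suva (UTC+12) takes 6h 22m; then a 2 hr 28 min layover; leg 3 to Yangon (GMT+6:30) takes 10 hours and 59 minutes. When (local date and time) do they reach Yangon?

Convert departure to UTC: 03:35 + 12:00 = 15:35 UTC on Jan 18.
Add 15 hours 5 minutes leg 1 → 06:40 UTC (Jan 19).
Add 7 hours and 47 minutes layover in Istanbul → 14:27 UTC.
Add 6 hours and 22 minutes leg 2 → 20:49 UTC.
Add 2 hours 28 minutes layover in Suva → 23:17 UTC.
Add 10 hours and 59 minutes leg 3 → 10:16 UTC (Jan 20).
Yangon is UTC+6:30, so local arrival = 10:16 + 6:30 = 16:46 on Jan 20.

16:46 on Jan 20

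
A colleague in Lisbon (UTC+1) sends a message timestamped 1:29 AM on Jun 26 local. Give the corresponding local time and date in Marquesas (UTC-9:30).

2:59 PM on Jun 25

In UTC: 1:29 AM − 1:00 = 12:29 AM on Jun 26.
Marquesas is UTC−9:30: 12:29 AM − 9:30 = 2:59 PM on Jun 25.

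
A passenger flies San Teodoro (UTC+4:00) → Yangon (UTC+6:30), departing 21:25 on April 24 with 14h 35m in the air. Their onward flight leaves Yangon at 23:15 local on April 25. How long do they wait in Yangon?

8 hours 45 minutes

Convert departure to UTC: 21:25 − 4:00 = 17:25 UTC on Apr 24.
Add 14 hours and 35 minutes flight time → 08:00 UTC (Apr 25).
Yangon is UTC+6:30, so local arrival = 08:00 + 6:30 = 14:30 on Apr 25.
Layover = 23:15 − 14:30 = 8 hours 45 minutes.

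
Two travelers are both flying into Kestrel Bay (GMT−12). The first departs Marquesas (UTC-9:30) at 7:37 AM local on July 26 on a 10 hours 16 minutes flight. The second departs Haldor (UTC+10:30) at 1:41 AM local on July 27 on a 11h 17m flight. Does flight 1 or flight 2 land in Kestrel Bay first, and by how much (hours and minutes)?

the second, by 55 minutes

Flight 1 in UTC: 7:37 AM + 9:30 = 5:07 PM on Jul 26.
+10 hours and 16 minutes → arrive 3:23 AM UTC on Jul 27.
Flight 2 in UTC: 1:41 AM − 10:30 = 3:11 PM on Jul 26.
+11 hours and 17 minutes → arrive 2:28 AM UTC on Jul 27.
Flight 2 lands earlier by 55 minutes.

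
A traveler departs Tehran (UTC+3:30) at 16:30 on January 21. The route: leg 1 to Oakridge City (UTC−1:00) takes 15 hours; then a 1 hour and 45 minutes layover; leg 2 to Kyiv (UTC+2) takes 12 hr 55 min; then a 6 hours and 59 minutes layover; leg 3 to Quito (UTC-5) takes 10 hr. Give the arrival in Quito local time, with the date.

Convert departure to UTC: 16:30 − 3:30 = 13:00 UTC on Jan 21.
Add 15 hours leg 1 → 04:00 UTC (Jan 22).
Add 1 hour 45 minutes layover in Oakridge City → 05:45 UTC.
Add 12 hours and 55 minutes leg 2 → 18:40 UTC.
Add 6 hours and 59 minutes layover in Kyiv → 01:39 UTC (Jan 23).
Add 10 hours leg 3 → 11:39 UTC.
Quito is UTC−5:00, so local arrival = 11:39 − 5:00 = 06:39 on Jan 23.

06:39 on January 23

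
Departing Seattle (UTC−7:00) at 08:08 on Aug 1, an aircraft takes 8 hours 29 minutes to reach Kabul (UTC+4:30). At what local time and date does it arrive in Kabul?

Kabul is 11:30 ahead of Seattle.
After 8 hours 29 minutes it is 16:37 in Seattle.
Shift by the zone difference: 16:37 + 11:30 = 04:07 on Aug 2 in Kabul.

04:07 on August 2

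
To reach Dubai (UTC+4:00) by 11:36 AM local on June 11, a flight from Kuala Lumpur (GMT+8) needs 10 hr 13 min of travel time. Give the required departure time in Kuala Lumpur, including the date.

Target arrival in UTC: 11:36 AM − 4:00 = 7:36 AM on Jun 11.
Subtract 10 hours 13 minutes → departure 9:23 PM UTC on Jun 10.
Kuala Lumpur is UTC+8:00: 9:23 PM + 8:00 = 5:23 AM on Jun 11.

5:23 AM on June 11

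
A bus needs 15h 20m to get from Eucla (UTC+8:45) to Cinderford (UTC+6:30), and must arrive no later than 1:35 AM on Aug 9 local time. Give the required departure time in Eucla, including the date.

Target arrival in UTC: 1:35 AM − 6:30 = 7:05 PM on Aug 8.
Subtract 15 hours 20 minutes → departure 3:45 AM UTC on Aug 8.
Eucla is UTC+8:45: 3:45 AM + 8:45 = 12:30 PM on Aug 8.

12:30 PM on Aug 8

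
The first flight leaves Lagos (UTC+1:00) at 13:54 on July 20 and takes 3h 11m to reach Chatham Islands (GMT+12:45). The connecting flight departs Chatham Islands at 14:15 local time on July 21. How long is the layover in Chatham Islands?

Convert departure to UTC: 13:54 − 1:00 = 12:54 UTC on Jul 20.
Add 3 hours and 11 minutes flight time → 16:05 UTC.
Chatham Islands is UTC+12:45, so local arrival = 16:05 + 12:45 = 04:50 on Jul 21.
Layover = 14:15 − 04:50 = 9 hours 25 minutes.

9 hours 25 minutes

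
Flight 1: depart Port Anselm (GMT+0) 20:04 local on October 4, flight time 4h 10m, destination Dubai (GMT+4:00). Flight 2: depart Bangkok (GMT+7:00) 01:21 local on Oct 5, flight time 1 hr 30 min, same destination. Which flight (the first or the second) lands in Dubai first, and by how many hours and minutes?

Flight 1 departs at 20:04 UTC (Oct 4).
+4 hours and 10 minutes → arrive 00:14 UTC on Oct 5.
Flight 2 in UTC: 01:21 − 7:00 = 18:21 on Oct 4.
+1 hour 30 minutes → arrive 19:51 UTC on Oct 4.
Flight 2 lands earlier by 4 hours 23 minutes.

the second, by 4 hours 23 minutes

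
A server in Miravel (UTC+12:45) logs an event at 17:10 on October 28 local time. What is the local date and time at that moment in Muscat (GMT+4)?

In UTC: 17:10 − 12:45 = 04:25 on Oct 28.
Muscat is UTC+4:00: 04:25 + 4:00 = 08:25 on Oct 28.

08:25 on Oct 28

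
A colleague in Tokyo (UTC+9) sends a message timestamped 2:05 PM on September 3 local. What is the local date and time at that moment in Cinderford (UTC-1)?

4:05 AM on September 3

In UTC: 2:05 PM − 9:00 = 5:05 AM on Sep 3.
Cinderford is UTC−1:00: 5:05 AM − 1:00 = 4:05 AM on Sep 3.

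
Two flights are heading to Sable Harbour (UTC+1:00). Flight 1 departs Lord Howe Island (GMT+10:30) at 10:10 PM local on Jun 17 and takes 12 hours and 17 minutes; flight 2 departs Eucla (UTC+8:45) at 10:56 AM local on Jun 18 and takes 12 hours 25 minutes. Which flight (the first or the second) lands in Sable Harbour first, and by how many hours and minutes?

the first, by 14 hours 39 minutes

Flight 1 in UTC: 10:10 PM − 10:30 = 11:40 AM on Jun 17.
+12 hours 17 minutes → arrive 11:57 PM UTC on Jun 17.
Flight 2 in UTC: 10:56 AM − 8:45 = 2:11 AM on Jun 18.
+12 hours and 25 minutes → arrive 2:36 PM UTC on Jun 18.
Flight 1 lands earlier by 14 hours 39 minutes.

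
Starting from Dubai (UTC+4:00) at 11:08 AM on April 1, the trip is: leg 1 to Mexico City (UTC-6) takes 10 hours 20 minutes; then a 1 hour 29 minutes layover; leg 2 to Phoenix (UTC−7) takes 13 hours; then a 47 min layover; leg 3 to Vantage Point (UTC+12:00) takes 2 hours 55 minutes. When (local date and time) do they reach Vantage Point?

11:39 PM on Apr 2

Convert departure to UTC: 11:08 AM − 4:00 = 7:08 AM UTC on Apr 1.
Add 10 hours and 20 minutes leg 1 → 5:28 PM UTC.
Add 1 hour 29 minutes layover in Mexico City → 6:57 PM UTC.
Add 13 hours leg 2 → 7:57 AM UTC (Apr 2).
Add 47 minutes layover in Phoenix → 8:44 AM UTC.
Add 2 hours and 55 minutes leg 3 → 11:39 AM UTC.
Vantage Point is UTC+12:00, so local arrival = 11:39 AM + 12:00 = 11:39 PM on Apr 2.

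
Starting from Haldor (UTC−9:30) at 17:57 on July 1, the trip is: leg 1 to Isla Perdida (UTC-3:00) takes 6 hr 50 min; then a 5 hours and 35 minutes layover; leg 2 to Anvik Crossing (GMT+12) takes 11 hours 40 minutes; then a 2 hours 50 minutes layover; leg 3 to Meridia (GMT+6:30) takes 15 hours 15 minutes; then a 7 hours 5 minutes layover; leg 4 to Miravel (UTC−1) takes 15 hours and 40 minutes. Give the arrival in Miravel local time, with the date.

Convert departure to UTC: 17:57 + 9:30 = 03:27 UTC on Jul 2.
Add 6 hours and 50 minutes leg 1 → 10:17 UTC.
Add 5 hours 35 minutes layover in Isla Perdida → 15:52 UTC.
Add 11 hours 40 minutes leg 2 → 03:32 UTC (Jul 3).
Add 2 hours 50 minutes layover in Anvik Crossing → 06:22 UTC.
Add 15 hours 15 minutes leg 3 → 21:37 UTC.
Add 7 hours 5 minutes layover in Meridia → 04:42 UTC (Jul 4).
Add 15 hours and 40 minutes leg 4 → 20:22 UTC.
Miravel is UTC−1:00, so local arrival = 20:22 − 1:00 = 19:22 on Jul 4.

19:22 on July 4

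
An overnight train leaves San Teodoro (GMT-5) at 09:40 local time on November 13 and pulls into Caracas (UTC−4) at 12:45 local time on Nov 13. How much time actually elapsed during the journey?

Caracas is 1:00 ahead of San Teodoro.
Clock-face elapsed time (ignoring zones) is 3 hours 5 minutes.
Actual elapsed = 3 hours 5 minutes − 1:00 = 2 hours 5 minutes.

2 hours 5 minutes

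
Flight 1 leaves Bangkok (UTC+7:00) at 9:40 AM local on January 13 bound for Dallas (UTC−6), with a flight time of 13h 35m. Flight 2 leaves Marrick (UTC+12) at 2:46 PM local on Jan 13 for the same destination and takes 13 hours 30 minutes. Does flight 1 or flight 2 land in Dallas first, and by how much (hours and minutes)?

the first, by 1 minute

Flight 1 in UTC: 9:40 AM − 7:00 = 2:40 AM on Jan 13.
+13 hours and 35 minutes → arrive 4:15 PM UTC on Jan 13.
Flight 2 in UTC: 2:46 PM − 12:00 = 2:46 AM on Jan 13.
+13 hours 30 minutes → arrive 4:16 PM UTC on Jan 13.
Flight 1 lands earlier by 1 minute.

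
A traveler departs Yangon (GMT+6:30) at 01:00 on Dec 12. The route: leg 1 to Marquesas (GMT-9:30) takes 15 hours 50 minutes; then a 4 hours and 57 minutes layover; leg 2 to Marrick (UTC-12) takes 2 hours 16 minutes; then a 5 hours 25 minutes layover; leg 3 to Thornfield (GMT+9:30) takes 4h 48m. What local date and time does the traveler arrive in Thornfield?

Convert departure to UTC: 01:00 − 6:30 = 18:30 UTC on Dec 11.
Add 15 hours 50 minutes leg 1 → 10:20 UTC (Dec 12).
Add 4 hours 57 minutes layover in Marquesas → 15:17 UTC.
Add 2 hours 16 minutes leg 2 → 17:33 UTC.
Add 5 hours 25 minutes layover in Marrick → 22:58 UTC.
Add 4 hours 48 minutes leg 3 → 03:46 UTC (Dec 13).
Thornfield is UTC+9:30, so local arrival = 03:46 + 9:30 = 13:16 on Dec 13.

13:16 on Dec 13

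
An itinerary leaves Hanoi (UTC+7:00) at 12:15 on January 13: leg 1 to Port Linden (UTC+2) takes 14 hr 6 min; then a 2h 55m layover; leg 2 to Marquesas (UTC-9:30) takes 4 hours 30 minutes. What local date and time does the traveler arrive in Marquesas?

Convert departure to UTC: 12:15 − 7:00 = 05:15 UTC on Jan 13.
Add 14 hours 6 minutes leg 1 → 19:21 UTC.
Add 2 hours 55 minutes layover in Port Linden → 22:16 UTC.
Add 4 hours 30 minutes leg 2 → 02:46 UTC (Jan 14).
Marquesas is UTC−9:30, so local arrival = 02:46 − 9:30 = 17:16 on Jan 13.

17:16 on Jan 13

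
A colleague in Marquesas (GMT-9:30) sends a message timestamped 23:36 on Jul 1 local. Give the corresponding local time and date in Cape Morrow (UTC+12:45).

21:51 on July 2

Cape Morrow is 22:15 ahead of Marquesas.
Shift by the zone difference: 23:36 + 22:15 = 21:51 on Jul 2 in Cape Morrow.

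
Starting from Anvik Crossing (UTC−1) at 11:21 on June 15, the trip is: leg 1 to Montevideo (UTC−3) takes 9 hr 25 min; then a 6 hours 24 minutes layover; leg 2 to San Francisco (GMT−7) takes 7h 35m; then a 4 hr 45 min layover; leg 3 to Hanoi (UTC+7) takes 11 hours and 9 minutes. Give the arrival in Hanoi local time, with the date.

10:39 on June 17

Convert departure to UTC: 11:21 + 1:00 = 12:21 UTC on Jun 15.
Add 9 hours 25 minutes leg 1 → 21:46 UTC.
Add 6 hours and 24 minutes layover in Montevideo → 04:10 UTC (Jun 16).
Add 7 hours and 35 minutes leg 2 → 11:45 UTC.
Add 4 hours and 45 minutes layover in San Francisco → 16:30 UTC.
Add 11 hours and 9 minutes leg 3 → 03:39 UTC (Jun 17).
Hanoi is UTC+7:00, so local arrival = 03:39 + 7:00 = 10:39 on Jun 17.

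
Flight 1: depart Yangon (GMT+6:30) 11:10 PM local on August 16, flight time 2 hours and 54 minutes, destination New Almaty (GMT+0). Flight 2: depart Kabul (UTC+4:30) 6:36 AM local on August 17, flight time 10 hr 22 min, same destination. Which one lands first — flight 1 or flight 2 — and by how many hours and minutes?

Flight 1 in UTC: 11:10 PM − 6:30 = 4:40 PM on Aug 16.
+2 hours and 54 minutes → arrive 7:34 PM UTC on Aug 16.
Flight 2 in UTC: 6:36 AM − 4:30 = 2:06 AM on Aug 17.
+10 hours 22 minutes → arrive 12:28 PM UTC on Aug 17.
Flight 1 lands earlier by 16 hours 54 minutes.

the first, by 16 hours 54 minutes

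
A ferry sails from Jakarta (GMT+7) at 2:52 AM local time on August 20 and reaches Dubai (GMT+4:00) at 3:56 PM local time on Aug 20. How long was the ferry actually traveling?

16 hours 4 minutes

Dubai is 3:00 behind Jakarta.
Clock-face elapsed time (ignoring zones) is 13 hours 4 minutes.
Actual elapsed = 13 hours 4 minutes + 3:00 = 16 hours 4 minutes.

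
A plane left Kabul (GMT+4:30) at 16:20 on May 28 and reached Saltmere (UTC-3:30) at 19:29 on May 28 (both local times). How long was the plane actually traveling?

Departure in UTC: 16:20 − 4:30 = 11:50 on May 28.
Arrival in UTC: 19:29 + 3:30 = 22:59 on May 28.
Elapsed = 22:59 − 11:50 = 11 hours 9 minutes.

11 hours 9 minutes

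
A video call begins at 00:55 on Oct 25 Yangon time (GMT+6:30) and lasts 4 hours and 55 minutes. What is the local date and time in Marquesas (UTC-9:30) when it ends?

Marquesas is 16:00 behind Yangon.
After 4 hours and 55 minutes it is 05:50 in Yangon.
Shift by the zone difference: 05:50 − 16:00 = 13:50 on Oct 24 in Marquesas.

13:50 on October 24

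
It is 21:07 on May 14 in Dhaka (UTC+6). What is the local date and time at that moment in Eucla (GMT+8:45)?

23:52 on May 14

Eucla is 2:45 ahead of Dhaka.
Shift by the zone difference: 21:07 + 2:45 = 23:52 on May 14 in Eucla.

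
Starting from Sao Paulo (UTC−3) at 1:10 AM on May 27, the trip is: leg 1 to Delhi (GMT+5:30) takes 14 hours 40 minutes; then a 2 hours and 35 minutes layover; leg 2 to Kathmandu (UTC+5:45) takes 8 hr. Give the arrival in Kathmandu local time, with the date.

Convert departure to UTC: 1:10 AM + 3:00 = 4:10 AM UTC on May 27.
Add 14 hours 40 minutes leg 1 → 6:50 PM UTC.
Add 2 hours and 35 minutes layover in Delhi → 9:25 PM UTC.
Add 8 hours leg 2 → 5:25 AM UTC (May 28).
Kathmandu is UTC+5:45, so local arrival = 5:25 AM + 5:45 = 11:10 AM on May 28.

11:10 AM on May 28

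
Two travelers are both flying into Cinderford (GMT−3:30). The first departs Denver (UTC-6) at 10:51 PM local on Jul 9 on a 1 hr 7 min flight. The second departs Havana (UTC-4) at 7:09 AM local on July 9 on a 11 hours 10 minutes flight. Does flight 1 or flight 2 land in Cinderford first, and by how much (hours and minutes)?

the second, by 7 hours 39 minutes

Flight 1 in UTC: 10:51 PM + 6:00 = 4:51 AM on Jul 10.
+1 hour and 7 minutes → arrive 5:58 AM UTC on Jul 10.
Flight 2 in UTC: 7:09 AM + 4:00 = 11:09 AM on Jul 9.
+11 hours 10 minutes → arrive 10:19 PM UTC on Jul 9.
Flight 2 lands earlier by 7 hours 39 minutes.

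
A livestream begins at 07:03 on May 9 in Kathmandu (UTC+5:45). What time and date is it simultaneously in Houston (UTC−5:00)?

20:18 on May 8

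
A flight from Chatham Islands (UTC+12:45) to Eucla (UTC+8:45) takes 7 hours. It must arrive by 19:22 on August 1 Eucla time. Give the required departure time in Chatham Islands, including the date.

16:22 on Aug 1

Target arrival in UTC: 19:22 − 8:45 = 10:37 on Aug 1.
Subtract 7 hours → departure 03:37 UTC on Aug 1.
Chatham Islands is UTC+12:45: 03:37 + 12:45 = 16:22 on Aug 1.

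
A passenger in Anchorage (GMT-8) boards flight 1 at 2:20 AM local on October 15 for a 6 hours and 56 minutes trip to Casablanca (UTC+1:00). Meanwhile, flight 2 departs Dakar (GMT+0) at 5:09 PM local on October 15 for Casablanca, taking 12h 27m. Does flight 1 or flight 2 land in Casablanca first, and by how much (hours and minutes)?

Flight 1 in UTC: 2:20 AM + 8:00 = 10:20 AM on Oct 15.
+6 hours and 56 minutes → arrive 5:16 PM UTC on Oct 15.
Flight 2 departs at 5:09 PM UTC (Oct 15).
+12 hours 27 minutes → arrive 5:36 AM UTC on Oct 16.
Flight 1 lands earlier by 12 hours 20 minutes.

the first, by 12 hours 20 minutes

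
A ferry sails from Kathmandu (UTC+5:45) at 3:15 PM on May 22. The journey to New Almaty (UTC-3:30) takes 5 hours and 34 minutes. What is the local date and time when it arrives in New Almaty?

11:34 AM on May 22

New Almaty is 9:15 behind Kathmandu.
After 5 hours 34 minutes it is 8:49 PM in Kathmandu.
Shift by the zone difference: 8:49 PM − 9:15 = 11:34 AM on May 22 in New Almaty.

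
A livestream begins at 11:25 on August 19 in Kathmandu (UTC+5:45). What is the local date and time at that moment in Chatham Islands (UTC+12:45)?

Chatham Islands is 7:00 ahead of Kathmandu.
Shift by the zone difference: 11:25 + 7:00 = 18:25 on Aug 19 in Chatham Islands.

18:25 on August 19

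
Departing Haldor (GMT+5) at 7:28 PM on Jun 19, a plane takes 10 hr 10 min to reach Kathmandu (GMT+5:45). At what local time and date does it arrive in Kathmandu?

6:23 AM on Jun 20

Convert departure to UTC: 7:28 PM − 5:00 = 2:28 PM UTC on Jun 19.
Add 10 hours 10 minutes travel time → 12:38 AM UTC (Jun 20).
Kathmandu is UTC+5:45, so local arrival = 12:38 AM + 5:45 = 6:23 AM on Jun 20.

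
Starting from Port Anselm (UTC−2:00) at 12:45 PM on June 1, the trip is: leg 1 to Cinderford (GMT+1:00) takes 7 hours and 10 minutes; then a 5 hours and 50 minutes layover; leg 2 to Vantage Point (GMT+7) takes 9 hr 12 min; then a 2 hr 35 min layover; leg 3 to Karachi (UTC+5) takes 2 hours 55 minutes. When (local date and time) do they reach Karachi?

11:27 PM on June 2

Convert departure to UTC: 12:45 PM + 2:00 = 2:45 PM UTC on Jun 1.
Add 7 hours 10 minutes leg 1 → 9:55 PM UTC.
Add 5 hours and 50 minutes layover in Cinderford → 3:45 AM UTC (Jun 2).
Add 9 hours 12 minutes leg 2 → 12:57 PM UTC.
Add 2 hours 35 minutes layover in Vantage Point → 3:32 PM UTC.
Add 2 hours 55 minutes leg 3 → 6:27 PM UTC.
Karachi is UTC+5:00, so local arrival = 6:27 PM + 5:00 = 11:27 PM on Jun 2.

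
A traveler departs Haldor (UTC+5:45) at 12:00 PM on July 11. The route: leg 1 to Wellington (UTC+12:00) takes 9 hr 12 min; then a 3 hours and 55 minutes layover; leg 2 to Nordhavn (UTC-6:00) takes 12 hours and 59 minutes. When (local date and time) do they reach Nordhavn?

Convert departure to UTC: 12:00 PM − 5:45 = 6:15 AM UTC on Jul 11.
Add 9 hours 12 minutes leg 1 → 3:27 PM UTC.
Add 3 hours and 55 minutes layover in Wellington → 7:22 PM UTC.
Add 12 hours 59 minutes leg 2 → 8:21 AM UTC (Jul 12).
Nordhavn is UTC−6:00, so local arrival = 8:21 AM − 6:00 = 2:21 AM on Jul 12.

2:21 AM on Jul 12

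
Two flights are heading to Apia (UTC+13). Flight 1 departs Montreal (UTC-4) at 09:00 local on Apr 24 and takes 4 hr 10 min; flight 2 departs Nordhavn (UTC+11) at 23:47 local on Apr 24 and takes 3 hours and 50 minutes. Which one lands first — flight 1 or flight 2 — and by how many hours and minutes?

the second, by 33 minutes

Flight 1 in UTC: 09:00 + 4:00 = 13:00 on Apr 24.
+4 hours and 10 minutes → arrive 17:10 UTC on Apr 24.
Flight 2 in UTC: 23:47 − 11:00 = 12:47 on Apr 24.
+3 hours 50 minutes → arrive 16:37 UTC on Apr 24.
Flight 2 lands earlier by 33 minutes.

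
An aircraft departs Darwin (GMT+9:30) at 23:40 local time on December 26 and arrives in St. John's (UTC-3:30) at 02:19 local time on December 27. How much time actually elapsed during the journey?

Departure in UTC: 23:40 − 9:30 = 14:10 on Dec 26.
Arrival in UTC: 02:19 + 3:30 = 05:49 on Dec 27.
Elapsed = 05:49 − 14:10 (+1 day) = 15 hours 39 minutes.

15 hours 39 minutes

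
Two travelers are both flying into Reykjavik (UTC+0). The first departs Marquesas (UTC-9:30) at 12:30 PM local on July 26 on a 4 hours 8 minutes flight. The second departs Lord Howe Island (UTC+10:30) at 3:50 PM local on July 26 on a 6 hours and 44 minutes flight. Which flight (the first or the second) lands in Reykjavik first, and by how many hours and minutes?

the second, by 14 hours 4 minutes

Flight 1 in UTC: 12:30 PM + 9:30 = 10:00 PM on Jul 26.
+4 hours and 8 minutes → arrive 2:08 AM UTC on Jul 27.
Flight 2 in UTC: 3:50 PM − 10:30 = 5:20 AM on Jul 26.
+6 hours and 44 minutes → arrive 12:04 PM UTC on Jul 26.
Flight 2 lands earlier by 14 hours 4 minutes.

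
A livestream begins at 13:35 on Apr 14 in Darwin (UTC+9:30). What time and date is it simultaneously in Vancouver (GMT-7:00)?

In UTC: 13:35 − 9:30 = 04:05 on Apr 14.
Vancouver is UTC−7:00: 04:05 − 7:00 = 21:05 on Apr 13.

21:05 on April 13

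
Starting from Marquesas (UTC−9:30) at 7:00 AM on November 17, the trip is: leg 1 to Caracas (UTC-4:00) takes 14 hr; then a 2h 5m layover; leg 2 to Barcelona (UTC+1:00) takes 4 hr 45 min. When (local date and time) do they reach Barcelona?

2:20 PM on Nov 18

Convert departure to UTC: 7:00 AM + 9:30 = 4:30 PM UTC on Nov 17.
Add 14 hours leg 1 → 6:30 AM UTC (Nov 18).
Add 2 hours and 5 minutes layover in Caracas → 8:35 AM UTC.
Add 4 hours and 45 minutes leg 2 → 1:20 PM UTC.
Barcelona is UTC+1:00, so local arrival = 1:20 PM + 1:00 = 2:20 PM on Nov 18.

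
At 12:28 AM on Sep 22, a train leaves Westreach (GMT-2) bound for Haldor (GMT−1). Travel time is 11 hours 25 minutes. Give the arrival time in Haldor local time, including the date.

Haldor is 1:00 ahead of Westreach.
After 11 hours 25 minutes it is 11:53 AM in Westreach.
Shift by the zone difference: 11:53 AM + 1:00 = 12:53 PM on Sep 22 in Haldor.

12:53 PM on September 22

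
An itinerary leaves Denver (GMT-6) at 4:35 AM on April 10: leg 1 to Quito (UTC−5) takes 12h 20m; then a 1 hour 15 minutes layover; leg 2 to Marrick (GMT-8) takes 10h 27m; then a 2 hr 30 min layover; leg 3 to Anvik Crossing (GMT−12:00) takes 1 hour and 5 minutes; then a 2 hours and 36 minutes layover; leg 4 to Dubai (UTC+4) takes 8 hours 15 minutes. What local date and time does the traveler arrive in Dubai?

5:03 AM on Apr 12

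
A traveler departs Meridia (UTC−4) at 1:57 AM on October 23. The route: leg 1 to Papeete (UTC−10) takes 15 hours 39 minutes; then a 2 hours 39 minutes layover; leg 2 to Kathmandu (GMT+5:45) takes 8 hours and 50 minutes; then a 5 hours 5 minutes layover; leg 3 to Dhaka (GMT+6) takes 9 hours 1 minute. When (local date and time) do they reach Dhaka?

5:11 AM on Oct 25

Convert departure to UTC: 1:57 AM + 4:00 = 5:57 AM UTC on Oct 23.
Add 15 hours 39 minutes leg 1 → 9:36 PM UTC.
Add 2 hours 39 minutes layover in Papeete → 12:15 AM UTC (Oct 24).
Add 8 hours and 50 minutes leg 2 → 9:05 AM UTC.
Add 5 hours 5 minutes layover in Kathmandu → 2:10 PM UTC.
Add 9 hours and 1 minute leg 3 → 11:11 PM UTC.
Dhaka is UTC+6:00, so local arrival = 11:11 PM + 6:00 = 5:11 AM on Oct 25.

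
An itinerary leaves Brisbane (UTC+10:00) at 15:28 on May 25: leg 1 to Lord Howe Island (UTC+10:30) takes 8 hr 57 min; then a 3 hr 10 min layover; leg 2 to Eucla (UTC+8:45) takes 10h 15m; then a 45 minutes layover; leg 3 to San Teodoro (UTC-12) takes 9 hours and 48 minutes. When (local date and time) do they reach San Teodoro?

Convert departure to UTC: 15:28 − 10:00 = 05:28 UTC on May 25.
Add 8 hours 57 minutes leg 1 → 14:25 UTC.
Add 3 hours and 10 minutes layover in Lord Howe Island → 17:35 UTC.
Add 10 hours and 15 minutes leg 2 → 03:50 UTC (May 26).
Add 45 minutes layover in Eucla → 04:35 UTC.
Add 9 hours 48 minutes leg 3 → 14:23 UTC.
San Teodoro is UTC−12:00, so local arrival = 14:23 − 12:00 = 02:23 on May 26.

02:23 on May 26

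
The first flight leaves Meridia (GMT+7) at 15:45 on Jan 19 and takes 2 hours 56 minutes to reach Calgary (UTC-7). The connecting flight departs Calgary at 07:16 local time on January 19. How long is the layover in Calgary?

2 hours 35 minutes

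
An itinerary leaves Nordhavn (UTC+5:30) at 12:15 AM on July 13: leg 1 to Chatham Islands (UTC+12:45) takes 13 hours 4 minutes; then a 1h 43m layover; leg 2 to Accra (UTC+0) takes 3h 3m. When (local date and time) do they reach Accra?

12:35 PM on July 13

Convert departure to UTC: 12:15 AM − 5:30 = 6:45 PM UTC on Jul 12.
Add 13 hours 4 minutes leg 1 → 7:49 AM UTC (Jul 13).
Add 1 hour and 43 minutes layover in Chatham Islands → 9:32 AM UTC.
Add 3 hours 3 minutes leg 2 → 12:35 PM UTC.
Accra is UTC+0, so local arrival is the same: 12:35 PM on Jul 13.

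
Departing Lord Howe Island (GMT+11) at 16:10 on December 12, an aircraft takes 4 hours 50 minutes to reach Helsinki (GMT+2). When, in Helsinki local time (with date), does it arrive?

12:00 on December 12

Convert departure to UTC: 16:10 − 11:00 = 05:10 UTC on Dec 12.
Add 4 hours 50 minutes travel time → 10:00 UTC.
Helsinki is UTC+2:00, so local arrival = 10:00 + 2:00 = 12:00 on Dec 12.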